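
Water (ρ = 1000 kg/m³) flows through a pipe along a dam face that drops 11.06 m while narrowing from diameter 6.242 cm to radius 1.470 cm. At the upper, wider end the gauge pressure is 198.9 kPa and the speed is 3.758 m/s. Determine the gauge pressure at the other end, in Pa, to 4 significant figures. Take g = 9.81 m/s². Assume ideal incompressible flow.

By continuity, v₂ = v₁·A₁/A₂ = 3.758·(30.60/6.789) = 16.94 m/s.
Bernoulli: P₁ + ½ρv₁² + ρg h₁ = P₂ + ½ρv₂² + ρg h₂, so P₂ = P₁ + ½ρ(v₁² − v₂²) − ρg(h₂ − h₁).
P₂ = 198900 + ½·1000·(3.758² − 16.94²) − 1000·9.81·(−11.06) = 198900 + (-136400) − (-108500) = 171000 Pa.

P₂ = 171000 Pa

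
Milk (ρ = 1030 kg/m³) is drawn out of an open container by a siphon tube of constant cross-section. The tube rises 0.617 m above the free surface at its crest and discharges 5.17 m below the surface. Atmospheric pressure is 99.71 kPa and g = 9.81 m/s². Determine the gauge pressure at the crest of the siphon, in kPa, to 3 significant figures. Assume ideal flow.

P_gauge ≈ -58.5 kPa

From the surface to the outlet (both open to atmosphere, surface at rest): v = √(2g·h_out) = √(2·9.81·5.17) = 10.1 m/s.
The bore is uniform, so the speed at the crest is the same v. Bernoulli surface→crest: P_atm = P_top + ½ρv² + ρg·h_top.
P_top = 99710 − ½·1030·10.1² − 1030·9.81·0.617 = 41200 Pa. So P_gauge = P_top − P_atm = -58500 Pa.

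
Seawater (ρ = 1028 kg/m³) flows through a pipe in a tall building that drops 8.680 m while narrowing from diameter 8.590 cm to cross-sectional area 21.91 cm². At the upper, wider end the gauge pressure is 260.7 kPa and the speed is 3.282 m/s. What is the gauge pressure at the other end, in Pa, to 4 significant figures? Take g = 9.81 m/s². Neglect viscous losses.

Mass conservation (A₁v₁ = A₂v₂) gives v₂ = 3.282 × 57.95/21.91 = 8.681 m/s.
Energy conservation along the streamline gives P₂ = P₁ − ½ρ(v₂² − v₁²) − ρg(h₂ − h₁).
P₂ = 260700 + ½·1028·(3.282² − 8.681²) − 1028·9.81·(−8.680) = 260700 + (-33200) − (-87540) = 315000 Pa.

P₂ ≈ 315000 Pa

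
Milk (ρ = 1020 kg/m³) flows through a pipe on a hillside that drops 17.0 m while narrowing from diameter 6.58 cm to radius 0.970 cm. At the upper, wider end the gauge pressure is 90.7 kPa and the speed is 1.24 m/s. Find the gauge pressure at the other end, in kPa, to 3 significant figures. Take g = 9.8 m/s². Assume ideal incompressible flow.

Continuity gives A₁v₁ = A₂v₂, so v₂ = (34.0 cm²)/(2.96 cm²) × 1.24 m/s = 14.3 m/s.
Applying Bernoulli between the two ends and solving for P₂: P₂ = P₁ + ½ρ(v₁² − v₂²) − ρgΔh.
P₂ = 90700 + ½·1020·(1.24² − 14.3²) − 1020·9.8·(−17.0) = 90700 + (-103000) − (-170000) = 158000 Pa.

P₂ ≈ 158 kPa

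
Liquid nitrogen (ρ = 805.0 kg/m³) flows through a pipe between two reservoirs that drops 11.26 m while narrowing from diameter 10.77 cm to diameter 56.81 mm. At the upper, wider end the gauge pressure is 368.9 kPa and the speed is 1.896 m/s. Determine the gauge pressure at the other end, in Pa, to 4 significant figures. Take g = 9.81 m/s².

Continuity gives A₁v₁ = A₂v₂, so v₂ = (91.10 cm²)/(25.35 cm²) × 1.896 m/s = 6.814 m/s.
Bernoulli: P₁ + ½ρv₁² + ρg h₁ = P₂ + ½ρv₂² + ρg h₂, so P₂ = P₁ + ½ρ(v₁² − v₂²) − ρg(h₂ − h₁).
P₂ = 368900 + ½·805.0·(1.896² − 6.814²) − 805.0·9.81·(−11.26) = 368900 + (-17240) − (-88920) = 440600 Pa.

P₂ = 440600 Pa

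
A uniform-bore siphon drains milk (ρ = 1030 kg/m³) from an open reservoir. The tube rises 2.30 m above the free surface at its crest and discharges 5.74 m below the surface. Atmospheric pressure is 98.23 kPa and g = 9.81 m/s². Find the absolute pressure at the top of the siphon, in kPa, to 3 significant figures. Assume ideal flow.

17.0 kPa

From the surface to the outlet (both open to atmosphere, surface at rest): v = √(2g·h_out) = √(2·9.81·5.74) = 10.6 m/s.
The bore is uniform, so the speed at the crest is the same v. Bernoulli surface→crest: P_atm = P_top + ½ρv² + ρg·h_top.
P_top = 98230 − ½·1030·10.6² − 1030·9.81·2.30 = 17000 Pa.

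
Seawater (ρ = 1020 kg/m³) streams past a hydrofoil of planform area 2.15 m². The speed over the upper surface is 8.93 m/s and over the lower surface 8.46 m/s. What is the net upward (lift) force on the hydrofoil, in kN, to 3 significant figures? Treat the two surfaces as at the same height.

F = 8.96 kN

From P + ½ρv² = const at equal height, P_low − P_up = ½ρ(v_up² − v_low²).
ΔP = ½·1020·(8.93² − 8.46²) = 4170 Pa.
Lift = ΔP · A = 4170 × 2.15 = 8960 N.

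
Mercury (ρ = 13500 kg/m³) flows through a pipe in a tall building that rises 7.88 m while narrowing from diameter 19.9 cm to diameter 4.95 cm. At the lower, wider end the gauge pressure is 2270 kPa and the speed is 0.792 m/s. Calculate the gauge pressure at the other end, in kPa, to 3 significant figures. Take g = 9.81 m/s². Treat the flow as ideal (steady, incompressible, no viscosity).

125 kPa

Mass conservation (A₁v₁ = A₂v₂) gives v₂ = 0.792 × 311/19.2 = 12.8 m/s.
Applying Bernoulli between the two ends and solving for P₂: P₂ = P₁ + ½ρ(v₁² − v₂²) − ρgΔh.
P₂ = 2270000 + ½·13500·(0.792² − 12.8²) − 13500·9.81·(+7.88) = 2270000 + (-1100000) − (1040000) = 125000 Pa.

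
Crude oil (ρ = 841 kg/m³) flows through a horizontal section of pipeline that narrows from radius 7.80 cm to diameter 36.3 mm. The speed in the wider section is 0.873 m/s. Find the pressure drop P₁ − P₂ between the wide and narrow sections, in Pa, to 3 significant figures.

109000 Pa

Mass conservation (A₁v₁ = A₂v₂) gives v₂ = 0.873 × 191/10.3 = 16.1 m/s.
The pipe is horizontal, so Bernoulli reduces to P₁ + ½ρv₁² = P₂ + ½ρv₂².
P₁ − P₂ = ½·841·(16.1² − 0.873²) = ½·841·259 = 109000 Pa.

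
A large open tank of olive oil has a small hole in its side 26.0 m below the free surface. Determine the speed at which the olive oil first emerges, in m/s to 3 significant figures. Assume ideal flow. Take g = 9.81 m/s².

v = 22.6 m/s

Bernoulli from surface to hole (P equal, v_surface ≈ 0): v = √(2gh) = √(2×9.81×26.0) = 22.6 m/s.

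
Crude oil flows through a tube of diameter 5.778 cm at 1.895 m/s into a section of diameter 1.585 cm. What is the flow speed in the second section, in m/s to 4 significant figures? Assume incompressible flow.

The volume flow rate is constant, so v₂ = (A₁/A₂)v₁ = (26.22/1.973)·1.895 = 25.18 m/s.

v₂ ≈ 25.18 m/s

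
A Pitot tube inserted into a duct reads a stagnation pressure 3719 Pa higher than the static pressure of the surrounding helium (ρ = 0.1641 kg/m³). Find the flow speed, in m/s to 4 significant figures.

v = 212.9 m/s

Bernoulli between the free stream and the stagnation point: ½ρv² = P_stag − P_static.
v = √(2ΔP/ρ) = √(2·3719/0.1641) = 212.9 m/s.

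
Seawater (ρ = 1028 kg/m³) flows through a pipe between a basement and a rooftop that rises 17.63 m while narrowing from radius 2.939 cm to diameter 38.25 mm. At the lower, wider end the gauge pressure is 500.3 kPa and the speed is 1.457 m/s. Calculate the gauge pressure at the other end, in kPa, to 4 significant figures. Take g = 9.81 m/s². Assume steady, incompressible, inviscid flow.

P₂ = 317.5 kPa

By continuity, v₂ = v₁·A₁/A₂ = 1.457·(27.14/11.49) = 3.441 m/s.
Applying Bernoulli between the two ends and solving for P₂: P₂ = P₁ + ½ρ(v₁² − v₂²) − ρgΔh.
P₂ = 500300 + ½·1028·(1.457² − 3.441²) − 1028·9.81·(+17.63) = 500300 + (-4994) − (177800) = 317500 Pa.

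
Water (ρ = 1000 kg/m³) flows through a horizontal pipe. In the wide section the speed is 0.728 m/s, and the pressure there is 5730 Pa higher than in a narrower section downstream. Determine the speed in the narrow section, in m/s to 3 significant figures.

v₂ ≈ 3.46 m/s

Horizontal Bernoulli: P₁ + ½ρv₁² = P₂ + ½ρv₂², so v₂² = v₁² + 2(P₁ − P₂)/ρ.
v₂ = √(0.728² + 2·5730/1000) = √(0.530 + 11.5) = 3.46 m/s.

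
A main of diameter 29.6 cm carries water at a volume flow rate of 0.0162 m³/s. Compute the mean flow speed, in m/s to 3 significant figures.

v ≈ 0.235 m/s

Q = 0.0162 m³/s = 0.0162 m³/s.
v = Q/A = 0.0162 / 0.0688 = 0.235 m/s.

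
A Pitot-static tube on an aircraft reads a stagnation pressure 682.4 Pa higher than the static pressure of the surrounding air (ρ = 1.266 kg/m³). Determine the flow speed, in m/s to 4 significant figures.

v = 32.83 m/s

Bernoulli between the free stream and the stagnation point: ½ρv² = P_stag − P_static.
v = √(2ΔP/ρ) = √(2·682.4/1.266) = 32.83 m/s.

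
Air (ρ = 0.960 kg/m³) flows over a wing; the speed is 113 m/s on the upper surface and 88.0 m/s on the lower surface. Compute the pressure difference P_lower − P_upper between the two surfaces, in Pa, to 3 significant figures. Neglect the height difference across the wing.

ΔP ≈ 2410 Pa

The pressure is lower where the speed is higher: ΔP = ½ρ(v_up² − v_low²).
ΔP = ½·0.960·(113² − 88.0²) = 2410 Pa.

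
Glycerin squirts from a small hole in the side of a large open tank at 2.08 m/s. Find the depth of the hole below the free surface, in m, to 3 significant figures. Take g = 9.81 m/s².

Inverting v = √(2gh) gives h = v² / 2g.
h = 2.08²/(2·9.81) = 4.33/19.62 = 0.221 m.

0.221 m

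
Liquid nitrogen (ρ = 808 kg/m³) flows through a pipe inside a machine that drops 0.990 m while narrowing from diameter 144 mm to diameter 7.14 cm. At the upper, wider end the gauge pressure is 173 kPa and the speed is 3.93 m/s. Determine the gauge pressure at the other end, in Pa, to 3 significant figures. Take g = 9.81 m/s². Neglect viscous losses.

Mass conservation (A₁v₁ = A₂v₂) gives v₂ = 3.93 × 163/40.0 = 16.0 m/s.
Energy conservation along the streamline gives P₂ = P₁ − ½ρ(v₂² − v₁²) − ρg(h₂ − h₁).
P₂ = 173000 + ½·808·(3.93² − 16.0²) − 808·9.81·(−0.990) = 173000 + (-97000) − (-7850) = 83900 Pa.

83900 Pa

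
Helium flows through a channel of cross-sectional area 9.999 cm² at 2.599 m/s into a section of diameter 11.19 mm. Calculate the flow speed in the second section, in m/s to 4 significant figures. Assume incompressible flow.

Continuity gives A₁v₁ = A₂v₂, so v₂ = (9.999 cm²)/(0.9834 cm²) × 2.599 m/s = 26.42 m/s.

v₂ = 26.42 m/s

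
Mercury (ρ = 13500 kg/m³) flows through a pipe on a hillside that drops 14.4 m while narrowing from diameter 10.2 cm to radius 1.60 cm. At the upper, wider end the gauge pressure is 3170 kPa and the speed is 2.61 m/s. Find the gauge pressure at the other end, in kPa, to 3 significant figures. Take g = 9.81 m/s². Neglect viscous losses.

Mass conservation (A₁v₁ = A₂v₂) gives v₂ = 2.61 × 81.7/8.04 = 26.5 m/s.
Energy conservation along the streamline gives P₂ = P₁ − ½ρ(v₂² − v₁²) − ρg(h₂ − h₁).
P₂ = 3170000 + ½·13500·(2.61² − 26.5²) − 13500·9.81·(−14.4) = 3170000 + (-4700000) − (-1910000) = 376000 Pa.

376 kPa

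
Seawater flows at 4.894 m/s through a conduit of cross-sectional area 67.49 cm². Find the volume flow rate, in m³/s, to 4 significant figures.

Q = 0.03303 m³/s

Q = A·v = 0.006749 m² × 4.894 m/s = 0.03303 m³/s.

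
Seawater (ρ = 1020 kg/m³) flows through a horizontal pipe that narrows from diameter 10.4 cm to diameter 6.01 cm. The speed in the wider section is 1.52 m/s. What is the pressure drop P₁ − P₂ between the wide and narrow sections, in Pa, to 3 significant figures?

ΔP = 9390 Pa

Mass conservation (A₁v₁ = A₂v₂) gives v₂ = 1.52 × 84.9/28.4 = 4.55 m/s.
Bernoulli (h₁ = h₂): P₁ − P₂ = ½ρ(v₂² − v₁²).
P₁ − P₂ = ½·1020·(4.55² − 1.52²) = ½·1020·18.4 = 9390 Pa.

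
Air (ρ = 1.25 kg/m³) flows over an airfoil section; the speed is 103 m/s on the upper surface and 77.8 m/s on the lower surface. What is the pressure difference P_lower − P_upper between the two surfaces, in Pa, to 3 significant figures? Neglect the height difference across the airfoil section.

The pressure is lower where the speed is higher: ΔP = ½ρ(v_up² − v_low²).
ΔP = ½·1.25·(103² − 77.8²) = 2850 Pa.

ΔP ≈ 2850 Pa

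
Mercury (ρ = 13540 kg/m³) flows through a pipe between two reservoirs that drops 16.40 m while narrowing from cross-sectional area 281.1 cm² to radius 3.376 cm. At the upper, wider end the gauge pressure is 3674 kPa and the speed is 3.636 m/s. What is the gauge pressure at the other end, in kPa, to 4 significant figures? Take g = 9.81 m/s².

The volume flow rate is constant, so v₂ = (A₁/A₂)v₁ = (281.1/35.81)·3.636 = 28.54 m/s.
Applying Bernoulli between the two ends and solving for P₂: P₂ = P₁ + ½ρ(v₁² − v₂²) − ρgΔh.
P₂ = 3674000 + ½·13540·(3.636² − 28.54²) − 13540·9.81·(−16.40) = 3674000 + (-5427000) − (-2178000) = 425600 Pa.

425.6 kPa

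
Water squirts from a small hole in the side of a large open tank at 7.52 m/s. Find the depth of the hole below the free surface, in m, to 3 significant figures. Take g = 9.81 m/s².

Inverting v = √(2gh) gives h = v² / 2g.
h = 7.52²/(2·9.81) = 56.6/19.62 = 2.88 m.

h ≈ 2.88 m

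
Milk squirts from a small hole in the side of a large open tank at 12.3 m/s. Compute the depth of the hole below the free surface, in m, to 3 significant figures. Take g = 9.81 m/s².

For a small hole in a large open tank, ½v² = gh, giving h = v²/(2g).
h = 12.3²/(2·9.81) = 151/19.62 = 7.71 m.

h ≈ 7.71 m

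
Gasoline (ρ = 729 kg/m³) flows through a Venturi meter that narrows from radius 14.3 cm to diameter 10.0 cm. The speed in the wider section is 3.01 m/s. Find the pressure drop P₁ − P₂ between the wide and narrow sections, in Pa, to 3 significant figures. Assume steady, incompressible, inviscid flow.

218000 Pa

Mass conservation (A₁v₁ = A₂v₂) gives v₂ = 3.01 × 642/78.5 = 24.6 m/s.
Along the horizontal streamline, P + ½ρv² is constant.
P₁ − P₂ = ½·729·(24.6² − 3.01²) = ½·729·597 = 218000 Pa.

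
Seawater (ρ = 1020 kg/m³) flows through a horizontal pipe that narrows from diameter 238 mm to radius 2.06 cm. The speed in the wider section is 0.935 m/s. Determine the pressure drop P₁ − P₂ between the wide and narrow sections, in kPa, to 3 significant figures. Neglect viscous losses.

ΔP ≈ 496 kPa

The volume flow rate is constant, so v₂ = (A₁/A₂)v₁ = (445/13.3)·0.935 = 31.2 m/s.
Along the horizontal streamline, P + ½ρv² is constant.
P₁ − P₂ = ½·1020·(31.2² − 0.935²) = ½·1020·973 = 496000 Pa.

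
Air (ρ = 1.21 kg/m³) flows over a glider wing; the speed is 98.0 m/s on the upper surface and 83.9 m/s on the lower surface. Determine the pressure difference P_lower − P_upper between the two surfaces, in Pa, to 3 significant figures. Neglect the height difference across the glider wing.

ΔP ≈ 1550 Pa

With negligible Δh, P + ½ρv² is constant, so P_low − P_up = ½ρ(v_up² − v_low²).
ΔP = ½·1.21·(98.0² − 83.9²) = 1550 Pa.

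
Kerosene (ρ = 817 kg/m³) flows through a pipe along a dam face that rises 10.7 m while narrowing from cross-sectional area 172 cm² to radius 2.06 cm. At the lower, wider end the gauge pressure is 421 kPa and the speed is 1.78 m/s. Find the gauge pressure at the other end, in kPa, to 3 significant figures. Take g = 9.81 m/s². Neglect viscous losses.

Mass conservation (A₁v₁ = A₂v₂) gives v₂ = 1.78 × 172/13.3 = 23.0 m/s.
Energy conservation along the streamline gives P₂ = P₁ − ½ρ(v₂² − v₁²) − ρg(h₂ − h₁).
P₂ = 421000 + ½·817·(1.78² − 23.0²) − 817·9.81·(+10.7) = 421000 + (-214000) − (85800) = 121000 Pa.

121 kPa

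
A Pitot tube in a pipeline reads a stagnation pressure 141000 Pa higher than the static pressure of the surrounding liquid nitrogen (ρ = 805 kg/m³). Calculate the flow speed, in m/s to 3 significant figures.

18.7 m/s

The dynamic pressure equals the rise in static pressure at the stagnation point: ΔP = ½ρv².
v = √(2ΔP/ρ) = √(2·141000/805) = 18.7 m/s.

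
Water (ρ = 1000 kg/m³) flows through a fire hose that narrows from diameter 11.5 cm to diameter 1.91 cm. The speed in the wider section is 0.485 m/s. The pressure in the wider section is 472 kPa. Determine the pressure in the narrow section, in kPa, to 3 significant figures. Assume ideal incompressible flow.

P₂ ≈ 318 kPa

Mass conservation (A₁v₁ = A₂v₂) gives v₂ = 0.485 × 104/2.87 = 17.6 m/s.
The pipe is horizontal, so Bernoulli reduces to P₁ + ½ρv₁² = P₂ + ½ρv₂².
P₂ = P₁ − ½ρ(v₂² − v₁²) = 472000 − ½·1000·(17.6² − 0.485²) = 472000 − 154000 = 318000 Pa.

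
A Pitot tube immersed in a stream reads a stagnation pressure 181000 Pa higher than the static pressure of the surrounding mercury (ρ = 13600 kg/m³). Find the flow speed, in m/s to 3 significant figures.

Bernoulli between the free stream and the stagnation point: ½ρv² = P_stag − P_static.
v = √(2ΔP/ρ) = √(2·181000/13600) = 5.16 m/s.

v ≈ 5.16 m/s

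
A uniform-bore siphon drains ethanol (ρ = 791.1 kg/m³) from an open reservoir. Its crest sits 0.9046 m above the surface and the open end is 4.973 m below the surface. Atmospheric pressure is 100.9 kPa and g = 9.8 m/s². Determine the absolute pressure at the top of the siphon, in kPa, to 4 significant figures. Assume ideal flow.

From the surface to the outlet (both open to atmosphere, surface at rest): v = √(2g·h_out) = √(2·9.8·4.973) = 9.873 m/s.
The bore is uniform, so the speed at the crest is the same v. Bernoulli surface→crest: P_atm = P_top + ½ρv² + ρg·h_top.
P_top = 100900 − ½·791.1·9.873² − 791.1·9.8·0.9046 = 55330 Pa.

P_top = 55.33 kPa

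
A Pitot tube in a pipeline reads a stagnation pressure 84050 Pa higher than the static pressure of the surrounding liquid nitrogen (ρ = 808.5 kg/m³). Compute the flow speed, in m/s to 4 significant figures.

At the stagnation point the flow is brought to rest, so Bernoulli gives P_stag − P_static = ½ρv².
v = √(2ΔP/ρ) = √(2·84050/808.5) = 14.42 m/s.

v ≈ 14.42 m/s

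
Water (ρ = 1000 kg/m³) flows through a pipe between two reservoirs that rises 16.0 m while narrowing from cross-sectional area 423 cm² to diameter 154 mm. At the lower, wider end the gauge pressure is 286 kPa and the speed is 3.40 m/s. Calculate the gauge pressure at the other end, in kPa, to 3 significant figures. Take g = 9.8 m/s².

P₂ = 105 kPa

By continuity, v₂ = v₁·A₁/A₂ = 3.40·(423/186) = 7.72 m/s.
Bernoulli: P₁ + ½ρv₁² + ρg h₁ = P₂ + ½ρv₂² + ρg h₂, so P₂ = P₁ + ½ρ(v₁² − v₂²) − ρg(h₂ − h₁).
P₂ = 286000 + ½·1000·(3.40² − 7.72²) − 1000·9.8·(+16.0) = 286000 + (-24000) − (157000) = 105000 Pa.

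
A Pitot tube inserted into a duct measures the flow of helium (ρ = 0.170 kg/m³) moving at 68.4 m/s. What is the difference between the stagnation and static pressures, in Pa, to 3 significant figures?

At the stagnation point the flow is brought to rest, so Bernoulli gives P_stag − P_static = ½ρv².
ΔP = ½·0.170·68.4² = 398 Pa.

ΔP ≈ 398 Pa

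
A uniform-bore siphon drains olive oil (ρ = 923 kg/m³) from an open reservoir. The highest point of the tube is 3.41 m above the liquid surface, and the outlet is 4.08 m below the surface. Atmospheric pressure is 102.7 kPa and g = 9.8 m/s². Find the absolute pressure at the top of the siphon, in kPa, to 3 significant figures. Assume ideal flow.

34.9 kPa

From the surface to the outlet (both open to atmosphere, surface at rest): v = √(2g·h_out) = √(2·9.8·4.08) = 8.94 m/s.
Continuity keeps v the same throughout the tube; from surface to crest, P_atm + 0 = P_top + ½ρv² + ρg·h_top.
P_top = 102700 − ½·923·8.94² − 923·9.8·3.41 = 34900 Pa.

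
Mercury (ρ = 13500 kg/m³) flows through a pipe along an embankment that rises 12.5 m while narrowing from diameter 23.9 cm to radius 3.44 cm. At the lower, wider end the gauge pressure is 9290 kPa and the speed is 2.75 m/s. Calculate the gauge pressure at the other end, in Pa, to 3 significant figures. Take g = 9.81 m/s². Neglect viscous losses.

P₂ ≈ 252000 Pa

Mass conservation (A₁v₁ = A₂v₂) gives v₂ = 2.75 × 449/37.2 = 33.2 m/s.
Bernoulli: P₁ + ½ρv₁² + ρg h₁ = P₂ + ½ρv₂² + ρg h₂, so P₂ = P₁ + ½ρ(v₁² − v₂²) − ρg(h₂ − h₁).
P₂ = 9290000 + ½·13500·(2.75² − 33.2²) − 13500·9.81·(+12.5) = 9290000 + (-7380000) − (1660000) = 252000 Pa.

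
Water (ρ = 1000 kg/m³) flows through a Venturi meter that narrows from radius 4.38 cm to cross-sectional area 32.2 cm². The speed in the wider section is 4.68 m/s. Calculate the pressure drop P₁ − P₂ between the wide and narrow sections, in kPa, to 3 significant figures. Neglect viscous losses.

ΔP ≈ 27.4 kPa

Mass conservation (A₁v₁ = A₂v₂) gives v₂ = 4.68 × 60.3/32.2 = 8.76 m/s.
The pipe is horizontal, so Bernoulli reduces to P₁ + ½ρv₁² = P₂ + ½ρv₂².
P₁ − P₂ = ½·1000·(8.76² − 4.68²) = ½·1000·54.8 = 27400 Pa.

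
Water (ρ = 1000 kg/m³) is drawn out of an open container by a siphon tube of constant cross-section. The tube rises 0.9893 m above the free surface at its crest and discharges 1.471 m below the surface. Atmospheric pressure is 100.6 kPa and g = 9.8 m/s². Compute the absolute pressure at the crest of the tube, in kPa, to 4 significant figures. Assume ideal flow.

From the surface to the outlet (both open to atmosphere, surface at rest): v = √(2g·h_out) = √(2·9.8·1.471) = 5.370 m/s.
Continuity keeps v the same throughout the tube; from surface to crest, P_atm + 0 = P_top + ½ρv² + ρg·h_top.
P_top = 100600 − ½·1000·5.370² − 1000·9.8·0.9893 = 76490 Pa.

P_top ≈ 76.49 kPa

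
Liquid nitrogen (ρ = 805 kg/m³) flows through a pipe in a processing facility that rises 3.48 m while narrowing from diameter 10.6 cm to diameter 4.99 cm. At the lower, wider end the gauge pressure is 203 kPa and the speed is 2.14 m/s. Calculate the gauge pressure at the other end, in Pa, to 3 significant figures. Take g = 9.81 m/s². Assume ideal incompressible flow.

By continuity, v₂ = v₁·A₁/A₂ = 2.14·(88.2/19.6) = 9.66 m/s.
Bernoulli: P₁ + ½ρv₁² + ρg h₁ = P₂ + ½ρv₂² + ρg h₂, so P₂ = P₁ + ½ρ(v₁² − v₂²) − ρg(h₂ − h₁).
P₂ = 203000 + ½·805·(2.14² − 9.66²) − 805·9.81·(+3.48) = 203000 + (-35700) − (27500) = 140000 Pa.

P₂ = 140000 Pa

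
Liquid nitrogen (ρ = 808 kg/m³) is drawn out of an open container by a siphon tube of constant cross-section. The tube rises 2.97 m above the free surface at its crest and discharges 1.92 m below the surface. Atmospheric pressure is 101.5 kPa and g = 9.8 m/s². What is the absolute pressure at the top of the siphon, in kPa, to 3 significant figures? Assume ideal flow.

From the surface to the outlet (both open to atmosphere, surface at rest): v = √(2g·h_out) = √(2·9.8·1.92) = 6.13 m/s.
Continuity keeps v the same throughout the tube; from surface to crest, P_atm + 0 = P_top + ½ρv² + ρg·h_top.
P_top = 101500 − ½·808·6.13² − 808·9.8·2.97 = 62800 Pa.

62.8 kPa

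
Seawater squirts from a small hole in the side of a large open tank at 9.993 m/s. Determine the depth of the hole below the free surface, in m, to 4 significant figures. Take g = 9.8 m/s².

h ≈ 5.095 m

Torricelli: v = √(2gh), so h = v²/(2g).
h = 9.993²/(2·9.8) = 99.86/19.60 = 5.095 m.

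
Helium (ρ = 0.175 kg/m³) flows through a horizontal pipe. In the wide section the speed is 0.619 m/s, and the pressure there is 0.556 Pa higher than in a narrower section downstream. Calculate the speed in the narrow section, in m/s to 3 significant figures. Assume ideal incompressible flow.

v₂ ≈ 2.60 m/s

Along the level pipe P + ½ρv² is conserved, hence v₂² = v₁² + 2(P₁ − P₂)/ρ.
v₂ = √(0.619² + 2·0.556/0.175) = √(0.383 + 6.35) = 2.60 m/s.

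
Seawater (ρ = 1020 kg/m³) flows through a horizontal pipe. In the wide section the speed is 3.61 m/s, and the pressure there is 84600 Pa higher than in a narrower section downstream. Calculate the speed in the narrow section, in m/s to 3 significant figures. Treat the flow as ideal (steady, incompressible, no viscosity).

v₂ = 13.4 m/s

With h₁ = h₂, rearranging Bernoulli gives v₂ = √(v₁² + 2ΔP/ρ).
v₂ = √(3.61² + 2·84600/1020) = √(13.0 + 166) = 13.4 m/s.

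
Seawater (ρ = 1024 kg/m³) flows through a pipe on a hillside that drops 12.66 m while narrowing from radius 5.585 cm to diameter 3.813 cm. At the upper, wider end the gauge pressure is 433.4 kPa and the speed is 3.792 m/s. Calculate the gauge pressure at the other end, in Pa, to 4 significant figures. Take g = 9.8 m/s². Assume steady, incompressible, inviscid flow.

25620 Pa

Mass conservation (A₁v₁ = A₂v₂) gives v₂ = 3.792 × 97.99/11.42 = 32.54 m/s.
Applying Bernoulli between the two ends and solving for P₂: P₂ = P₁ + ½ρ(v₁² − v₂²) − ρgΔh.
P₂ = 433400 + ½·1024·(3.792² − 32.54²) − 1024·9.8·(−12.66) = 433400 + (-534800) − (-127000) = 25620 Pa.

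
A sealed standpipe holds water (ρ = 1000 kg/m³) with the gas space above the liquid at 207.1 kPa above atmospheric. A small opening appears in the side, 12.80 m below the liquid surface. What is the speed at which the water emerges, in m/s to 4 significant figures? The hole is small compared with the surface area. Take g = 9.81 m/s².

Take point 1 at the surface (v₁ ≈ 0) and point 2 at the hole (at atmospheric pressure). Bernoulli: P₁ + ρg h = P_atm + ½ρv₂².
With P₁ − P_atm = 207100 Pa, v₂ = √(2gh + 2ΔP/ρ) = √(2·9.81·12.80 + 2·207100/1000) = 25.79 m/s.

v ≈ 25.79 m/s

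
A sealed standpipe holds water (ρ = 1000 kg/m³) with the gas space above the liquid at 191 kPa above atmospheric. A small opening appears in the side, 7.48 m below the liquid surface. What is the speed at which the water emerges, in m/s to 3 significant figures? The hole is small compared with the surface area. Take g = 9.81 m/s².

Take point 1 at the surface (v₁ ≈ 0) and point 2 at the hole (at atmospheric pressure). Bernoulli: P₁ + ρg h = P_atm + ½ρv₂².
With P₁ − P_atm = 191000 Pa, v₂ = √(2gh + 2ΔP/ρ) = √(2·9.81·7.48 + 2·191000/1000) = 23.0 m/s.

v = 23.0 m/s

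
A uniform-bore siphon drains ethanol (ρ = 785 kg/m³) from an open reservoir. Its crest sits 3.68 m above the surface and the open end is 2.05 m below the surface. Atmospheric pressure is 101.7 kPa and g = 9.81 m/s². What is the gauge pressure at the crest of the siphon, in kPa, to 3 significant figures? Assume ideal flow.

P_gauge ≈ -44.1 kPa

From the surface to the outlet (both open to atmosphere, surface at rest): v = √(2g·h_out) = √(2·9.81·2.05) = 6.34 m/s.
With constant cross-section the crest speed equals v; applying Bernoulli from the surface up to the crest, P_top = P_atm − ½ρv² − ρg·h_top.
P_top = 101700 − ½·785·6.34² − 785·9.81·3.68 = 57600 Pa. So P_gauge = P_top − P_atm = -44100 Pa.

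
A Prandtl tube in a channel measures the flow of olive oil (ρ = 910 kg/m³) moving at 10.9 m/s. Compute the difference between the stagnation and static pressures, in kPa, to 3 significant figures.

Bernoulli between the free stream and the stagnation point: ½ρv² = P_stag − P_static.
ΔP = ½·910·10.9² = 54100 Pa.

54.1 kPa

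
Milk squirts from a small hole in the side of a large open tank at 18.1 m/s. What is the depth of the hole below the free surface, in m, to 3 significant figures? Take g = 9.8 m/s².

h ≈ 16.7 m

For a small hole in a large open tank, ½v² = gh, giving h = v²/(2g).
h = 18.1²/(2·9.8) = 328/19.60 = 16.7 m.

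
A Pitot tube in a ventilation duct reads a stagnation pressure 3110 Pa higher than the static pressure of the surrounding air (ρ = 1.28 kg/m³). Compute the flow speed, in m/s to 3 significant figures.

v = 69.7 m/s

Bernoulli between the free stream and the stagnation point: ½ρv² = P_stag − P_static.
v = √(2ΔP/ρ) = √(2·3110/1.28) = 69.7 m/s.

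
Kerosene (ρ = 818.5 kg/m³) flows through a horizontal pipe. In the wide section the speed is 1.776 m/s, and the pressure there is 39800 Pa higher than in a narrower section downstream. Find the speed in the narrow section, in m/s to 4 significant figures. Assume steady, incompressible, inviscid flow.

10.02 m/s

Along the level pipe P + ½ρv² is conserved, hence v₂² = v₁² + 2(P₁ − P₂)/ρ.
v₂ = √(1.776² + 2·39800/818.5) = √(3.154 + 97.25) = 10.02 m/s.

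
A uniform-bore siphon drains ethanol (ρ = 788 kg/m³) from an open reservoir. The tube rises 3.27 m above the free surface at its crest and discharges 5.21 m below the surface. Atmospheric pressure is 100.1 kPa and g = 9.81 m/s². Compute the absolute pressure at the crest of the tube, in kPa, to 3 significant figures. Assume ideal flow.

The outlet speed comes from Torricelli: v = √(2g·5.21) = 10.1 m/s.
With constant cross-section the crest speed equals v; applying Bernoulli from the surface up to the crest, P_top = P_atm − ½ρv² − ρg·h_top.
P_top = 100100 − ½·788·10.1² − 788·9.81·3.27 = 34500 Pa.

P_top ≈ 34.5 kPa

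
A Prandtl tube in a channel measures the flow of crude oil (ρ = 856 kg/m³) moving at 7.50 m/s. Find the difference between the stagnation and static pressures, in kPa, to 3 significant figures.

At the stagnation point the flow is brought to rest, so Bernoulli gives P_stag − P_static = ½ρv².
ΔP = ½·856·7.50² = 24100 Pa.

ΔP = 24.1 kPa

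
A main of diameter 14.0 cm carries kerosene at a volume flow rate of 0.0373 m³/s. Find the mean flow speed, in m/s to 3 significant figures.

Q = 0.0373 m³/s = 0.0373 m³/s.
v = Q/A = 0.0373 / 0.0154 = 2.42 m/s.

2.42 m/s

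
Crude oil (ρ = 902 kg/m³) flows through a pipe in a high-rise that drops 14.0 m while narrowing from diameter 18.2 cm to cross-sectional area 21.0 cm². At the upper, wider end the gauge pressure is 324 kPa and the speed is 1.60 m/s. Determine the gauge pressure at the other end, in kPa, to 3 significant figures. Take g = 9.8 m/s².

The volume flow rate is constant, so v₂ = (A₁/A₂)v₁ = (260/21.0)·1.60 = 19.8 m/s.
Bernoulli: P₁ + ½ρv₁² + ρg h₁ = P₂ + ½ρv₂² + ρg h₂, so P₂ = P₁ + ½ρ(v₁² − v₂²) − ρg(h₂ − h₁).
P₂ = 324000 + ½·902·(1.60² − 19.8²) − 902·9.8·(−14.0) = 324000 + (-176000) − (-124000) = 272000 Pa.

P₂ = 272 kPa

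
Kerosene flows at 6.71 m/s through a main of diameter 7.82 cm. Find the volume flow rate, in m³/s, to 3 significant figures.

0.0322 m³/s

Q = A·v = 0.00480 m² × 6.71 m/s = 0.0322 m³/s.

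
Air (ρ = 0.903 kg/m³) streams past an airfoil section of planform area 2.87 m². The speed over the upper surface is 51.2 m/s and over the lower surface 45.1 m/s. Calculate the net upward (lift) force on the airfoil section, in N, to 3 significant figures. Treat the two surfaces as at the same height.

The faster flow above has the lower pressure; Bernoulli (same height) gives ΔP = ½ρ(v_up² − v_low²).
ΔP = ½·0.903·(51.2² − 45.1²) = 265 Pa.
Lift = ΔP · A = 265 × 2.87 = 761 N.

F ≈ 761 N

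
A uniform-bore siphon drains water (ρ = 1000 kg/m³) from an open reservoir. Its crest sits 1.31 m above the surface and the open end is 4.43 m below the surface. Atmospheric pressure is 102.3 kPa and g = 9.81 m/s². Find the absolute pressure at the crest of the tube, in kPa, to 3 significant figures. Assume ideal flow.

Bernoulli surface→outlet gives ½v² = g·h_out, so v = √(2·9.81·4.43) = 9.32 m/s.
With constant cross-section the crest speed equals v; applying Bernoulli from the surface up to the crest, P_top = P_atm − ½ρv² − ρg·h_top.
P_top = 102300 − ½·1000·9.32² − 1000·9.81·1.31 = 46000 Pa.

P_top ≈ 46.0 kPa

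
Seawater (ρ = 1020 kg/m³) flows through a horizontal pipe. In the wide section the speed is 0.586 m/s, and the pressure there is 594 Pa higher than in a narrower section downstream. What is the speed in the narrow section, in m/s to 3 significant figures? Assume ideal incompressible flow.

1.23 m/s

Along the level pipe P + ½ρv² is conserved, hence v₂² = v₁² + 2(P₁ − P₂)/ρ.
v₂ = √(0.586² + 2·594/1020) = √(0.343 + 1.16) = 1.23 m/s.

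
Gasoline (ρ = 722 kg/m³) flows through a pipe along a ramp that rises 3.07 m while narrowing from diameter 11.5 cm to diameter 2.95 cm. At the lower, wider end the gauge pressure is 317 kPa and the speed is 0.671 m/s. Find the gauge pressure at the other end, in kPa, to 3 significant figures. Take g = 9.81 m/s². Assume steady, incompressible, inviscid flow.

P₂ ≈ 258 kPa

Mass conservation (A₁v₁ = A₂v₂) gives v₂ = 0.671 × 104/6.83 = 10.2 m/s.
Energy conservation along the streamline gives P₂ = P₁ − ½ρ(v₂² − v₁²) − ρg(h₂ − h₁).
P₂ = 317000 + ½·722·(0.671² − 10.2²) − 722·9.81·(+3.07) = 317000 + (-37400) − (21700) = 258000 Pa.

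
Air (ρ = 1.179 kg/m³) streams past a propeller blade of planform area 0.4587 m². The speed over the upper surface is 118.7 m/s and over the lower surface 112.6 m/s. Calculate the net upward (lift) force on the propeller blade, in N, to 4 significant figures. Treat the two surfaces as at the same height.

F ≈ 381.5 N

The faster flow above has the lower pressure; Bernoulli (same height) gives ΔP = ½ρ(v_up² − v_low²).
ΔP = ½·1.179·(118.7² − 112.6²) = 831.7 Pa.
Lift = ΔP · A = 831.7 × 0.4587 = 381.5 N.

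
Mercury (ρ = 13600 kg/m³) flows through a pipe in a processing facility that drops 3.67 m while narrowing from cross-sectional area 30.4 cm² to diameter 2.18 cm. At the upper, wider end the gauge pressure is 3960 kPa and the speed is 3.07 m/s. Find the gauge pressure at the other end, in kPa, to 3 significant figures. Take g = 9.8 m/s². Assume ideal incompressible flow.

By continuity, v₂ = v₁·A₁/A₂ = 3.07·(30.4/3.73) = 25.0 m/s.
Bernoulli: P₁ + ½ρv₁² + ρg h₁ = P₂ + ½ρv₂² + ρg h₂, so P₂ = P₁ + ½ρ(v₁² − v₂²) − ρg(h₂ − h₁).
P₂ = 3960000 + ½·13600·(3.07² − 25.0²) − 13600·9.8·(−3.67) = 3960000 + (-4190000) − (-489000) = 262000 Pa.

262 kPa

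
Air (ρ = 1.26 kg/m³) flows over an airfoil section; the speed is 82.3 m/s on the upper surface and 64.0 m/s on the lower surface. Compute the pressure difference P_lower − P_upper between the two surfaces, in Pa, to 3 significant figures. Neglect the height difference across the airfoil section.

ΔP = 1690 Pa

The pressure is lower where the speed is higher: ΔP = ½ρ(v_up² − v_low²).
ΔP = ½·1.26·(82.3² − 64.0²) = 1690 Pa.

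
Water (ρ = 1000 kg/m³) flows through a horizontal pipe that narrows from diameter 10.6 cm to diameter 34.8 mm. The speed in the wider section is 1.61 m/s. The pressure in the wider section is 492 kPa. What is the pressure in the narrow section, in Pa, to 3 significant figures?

By continuity, v₂ = v₁·A₁/A₂ = 1.61·(88.2/9.51) = 14.9 m/s.
Along the horizontal streamline, P + ½ρv² is constant.
P₂ = P₁ − ½ρ(v₂² − v₁²) = 492000 − ½·1000·(14.9² − 1.61²) = 492000 − 110000 = 382000 Pa.

P₂ ≈ 382000 Pa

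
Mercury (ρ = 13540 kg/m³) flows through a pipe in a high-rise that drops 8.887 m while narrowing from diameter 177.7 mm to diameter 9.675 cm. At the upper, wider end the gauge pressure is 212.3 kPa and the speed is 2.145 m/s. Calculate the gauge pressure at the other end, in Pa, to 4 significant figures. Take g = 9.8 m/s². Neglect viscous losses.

Mass conservation (A₁v₁ = A₂v₂) gives v₂ = 2.145 × 248.0/73.52 = 7.236 m/s.
Applying Bernoulli between the two ends and solving for P₂: P₂ = P₁ + ½ρ(v₁² − v₂²) − ρgΔh.
P₂ = 212300 + ½·13540·(2.145² − 7.236²) − 13540·9.8·(−8.887) = 212300 + (-323300) − (-1179000) = 1068000 Pa.

1068000 Pa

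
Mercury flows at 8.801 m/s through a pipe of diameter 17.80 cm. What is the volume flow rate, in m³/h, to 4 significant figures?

Q = A·v = 0.02488 m² × 8.801 m/s = 0.2190 m³/s.
Converting: 0.2190 m³/s × 3600 = 788.4 m³/h.

Q ≈ 788.4 m³/h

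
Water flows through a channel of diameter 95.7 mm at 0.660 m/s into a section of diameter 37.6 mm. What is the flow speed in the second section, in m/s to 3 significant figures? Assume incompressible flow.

v₂ ≈ 4.28 m/s

Continuity gives A₁v₁ = A₂v₂, so v₂ = (71.9 cm²)/(11.1 cm²) × 0.660 m/s = 4.28 m/s.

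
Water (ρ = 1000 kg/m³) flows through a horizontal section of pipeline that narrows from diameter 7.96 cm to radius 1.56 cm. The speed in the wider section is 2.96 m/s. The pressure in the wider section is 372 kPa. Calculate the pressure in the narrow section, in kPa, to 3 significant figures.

Mass conservation (A₁v₁ = A₂v₂) gives v₂ = 2.96 × 49.8/7.65 = 19.3 m/s.
With no height change, Bernoulli's equation is P₁ + ½ρv₁² = P₂ + ½ρv₂².
P₂ = P₁ − ½ρ(v₂² − v₁²) = 372000 − ½·1000·(19.3² − 2.96²) = 372000 − 181000 = 191000 Pa.

P₂ ≈ 191 kPa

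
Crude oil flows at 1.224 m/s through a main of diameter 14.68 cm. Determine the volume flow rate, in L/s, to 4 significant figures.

Q = A·v = 0.01693 m² × 1.224 m/s = 0.02072 m³/s.
Converting: 0.02072 m³/s × 1000 = 20.72 L/s.

20.72 L/s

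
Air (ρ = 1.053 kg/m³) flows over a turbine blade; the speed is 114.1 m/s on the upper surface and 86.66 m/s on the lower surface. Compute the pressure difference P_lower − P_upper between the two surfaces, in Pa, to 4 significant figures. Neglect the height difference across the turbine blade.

ΔP ≈ 2900 Pa

The pressure is lower where the speed is higher: ΔP = ½ρ(v_up² − v_low²).
ΔP = ½·1.053·(114.1² − 86.66²) = 2900 Pa.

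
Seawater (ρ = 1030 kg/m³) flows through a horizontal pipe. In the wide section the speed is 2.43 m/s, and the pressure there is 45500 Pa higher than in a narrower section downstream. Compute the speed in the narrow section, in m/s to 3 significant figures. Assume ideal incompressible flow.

9.71 m/s

Horizontal Bernoulli: P₁ + ½ρv₁² = P₂ + ½ρv₂², so v₂² = v₁² + 2(P₁ − P₂)/ρ.
v₂ = √(2.43² + 2·45500/1030) = √(5.90 + 88.3) = 9.71 m/s.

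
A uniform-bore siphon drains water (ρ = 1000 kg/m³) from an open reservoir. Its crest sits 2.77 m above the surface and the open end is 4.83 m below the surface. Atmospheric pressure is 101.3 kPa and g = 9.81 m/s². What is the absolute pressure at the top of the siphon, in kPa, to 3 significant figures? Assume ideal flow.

P_top = 26.7 kPa

The outlet speed comes from Torricelli: v = √(2g·4.83) = 9.73 m/s.
The bore is uniform, so the speed at the crest is the same v. Bernoulli surface→crest: P_atm = P_top + ½ρv² + ρg·h_top.
P_top = 101300 − ½·1000·9.73² − 1000·9.81·2.77 = 26700 Pa.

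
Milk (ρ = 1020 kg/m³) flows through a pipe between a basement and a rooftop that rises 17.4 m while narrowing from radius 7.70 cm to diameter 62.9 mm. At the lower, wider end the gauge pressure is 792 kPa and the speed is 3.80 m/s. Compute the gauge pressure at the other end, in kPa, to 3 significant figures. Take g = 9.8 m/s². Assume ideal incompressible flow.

By continuity, v₂ = v₁·A₁/A₂ = 3.80·(186/31.1) = 22.8 m/s.
Applying Bernoulli between the two ends and solving for P₂: P₂ = P₁ + ½ρ(v₁² − v₂²) − ρgΔh.
P₂ = 792000 + ½·1020·(3.80² − 22.8²) − 1020·9.8·(+17.4) = 792000 + (-257000) − (174000) = 361000 Pa.

361 kPa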